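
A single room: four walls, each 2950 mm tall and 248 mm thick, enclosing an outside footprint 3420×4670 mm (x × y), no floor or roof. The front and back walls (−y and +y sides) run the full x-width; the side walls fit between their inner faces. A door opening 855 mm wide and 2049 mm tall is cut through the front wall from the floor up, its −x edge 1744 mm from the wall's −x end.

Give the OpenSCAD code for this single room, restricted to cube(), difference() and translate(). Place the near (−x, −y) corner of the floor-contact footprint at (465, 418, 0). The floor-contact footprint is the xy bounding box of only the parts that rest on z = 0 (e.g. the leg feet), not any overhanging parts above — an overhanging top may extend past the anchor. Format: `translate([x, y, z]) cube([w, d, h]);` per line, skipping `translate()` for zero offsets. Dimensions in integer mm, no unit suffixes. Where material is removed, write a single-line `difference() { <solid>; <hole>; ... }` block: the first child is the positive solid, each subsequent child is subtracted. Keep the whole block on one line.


difference() { translate([465, 418, 0]) cube([3420, 248, 2950]); translate([2209, 418, 0]) cube([855, 248, 2049]); }
translate([465, 4840, 0]) cube([3420, 248, 2950]);
translate([465, 666, 0]) cube([248, 4174, 2950]);
translate([3637, 666, 0]) cube([248, 4174, 2950]);


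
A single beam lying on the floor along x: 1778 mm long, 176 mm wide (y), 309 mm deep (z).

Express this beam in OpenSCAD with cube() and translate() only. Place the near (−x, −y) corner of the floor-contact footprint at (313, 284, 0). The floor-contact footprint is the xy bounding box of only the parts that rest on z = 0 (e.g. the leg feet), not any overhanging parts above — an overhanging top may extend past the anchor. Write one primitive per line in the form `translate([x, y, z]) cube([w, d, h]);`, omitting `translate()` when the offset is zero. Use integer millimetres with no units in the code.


translate([313, 284, 0]) cube([1778, 176, 309]);


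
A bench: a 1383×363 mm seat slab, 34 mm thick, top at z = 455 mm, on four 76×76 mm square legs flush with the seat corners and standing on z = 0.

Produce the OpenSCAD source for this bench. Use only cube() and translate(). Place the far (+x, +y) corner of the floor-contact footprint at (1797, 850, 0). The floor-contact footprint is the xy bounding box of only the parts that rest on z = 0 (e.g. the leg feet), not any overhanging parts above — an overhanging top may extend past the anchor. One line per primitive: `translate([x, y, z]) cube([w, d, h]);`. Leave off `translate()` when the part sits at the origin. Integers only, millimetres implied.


translate([414, 487, 421]) cube([1383, 363, 34]);
translate([414, 487, 0]) cube([76, 76, 421]);
translate([414, 774, 0]) cube([76, 76, 421]);
translate([1721, 487, 0]) cube([76, 76, 421]);
translate([1721, 774, 0]) cube([76, 76, 421]);


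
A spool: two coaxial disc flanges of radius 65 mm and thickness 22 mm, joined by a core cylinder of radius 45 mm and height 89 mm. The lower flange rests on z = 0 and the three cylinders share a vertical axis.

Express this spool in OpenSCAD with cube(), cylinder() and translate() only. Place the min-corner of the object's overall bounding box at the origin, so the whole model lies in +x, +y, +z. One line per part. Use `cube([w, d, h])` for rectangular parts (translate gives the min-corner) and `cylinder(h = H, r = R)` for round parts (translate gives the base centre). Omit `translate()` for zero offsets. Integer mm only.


translate([65, 65, 0]) cylinder(h = 22, r = 65);
translate([65, 65, 22]) cylinder(h = 89, r = 45);
translate([65, 65, 111]) cylinder(h = 22, r = 65);


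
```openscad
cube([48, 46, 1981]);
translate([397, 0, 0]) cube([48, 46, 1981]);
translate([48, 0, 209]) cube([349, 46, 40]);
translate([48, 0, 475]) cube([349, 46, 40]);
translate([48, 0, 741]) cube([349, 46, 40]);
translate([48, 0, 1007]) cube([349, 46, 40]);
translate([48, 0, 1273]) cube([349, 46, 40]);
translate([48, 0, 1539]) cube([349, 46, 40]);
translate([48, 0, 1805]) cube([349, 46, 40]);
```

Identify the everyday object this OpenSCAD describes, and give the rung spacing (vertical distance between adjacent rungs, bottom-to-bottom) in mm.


A ladder. The rung spacing is 266 mm.

Two tall 48×46 posts with 7 short bars between them — a ladder. Adjacent rungs sit at z = 209 and z = 475, so the spacing is 475 − 209 = 266 mm.


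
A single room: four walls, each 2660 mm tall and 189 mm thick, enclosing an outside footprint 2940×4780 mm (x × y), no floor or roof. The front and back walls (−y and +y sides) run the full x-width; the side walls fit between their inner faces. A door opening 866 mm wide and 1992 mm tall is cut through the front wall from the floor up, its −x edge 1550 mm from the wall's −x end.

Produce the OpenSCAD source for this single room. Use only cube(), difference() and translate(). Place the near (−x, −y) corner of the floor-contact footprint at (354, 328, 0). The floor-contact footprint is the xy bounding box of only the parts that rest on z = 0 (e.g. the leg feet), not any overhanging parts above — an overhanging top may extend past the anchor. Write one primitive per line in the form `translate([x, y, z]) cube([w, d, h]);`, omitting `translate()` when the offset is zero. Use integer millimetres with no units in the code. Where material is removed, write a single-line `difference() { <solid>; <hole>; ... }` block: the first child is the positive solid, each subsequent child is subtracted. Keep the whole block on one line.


difference() { translate([354, 328, 0]) cube([2940, 189, 2660]); translate([1904, 328, 0]) cube([866, 189, 1992]); }
translate([354, 4919, 0]) cube([2940, 189, 2660]);
translate([354, 517, 0]) cube([189, 4402, 2660]);
translate([3105, 517, 0]) cube([189, 4402, 2660]);


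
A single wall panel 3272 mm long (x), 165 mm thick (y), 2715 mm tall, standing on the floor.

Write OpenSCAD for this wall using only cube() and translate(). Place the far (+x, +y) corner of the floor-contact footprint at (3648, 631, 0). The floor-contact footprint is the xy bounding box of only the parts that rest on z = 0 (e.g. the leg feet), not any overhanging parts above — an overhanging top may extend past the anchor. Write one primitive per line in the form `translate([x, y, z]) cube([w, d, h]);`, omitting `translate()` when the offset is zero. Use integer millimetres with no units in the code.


translate([376, 466, 0]) cube([3272, 165, 2715]);


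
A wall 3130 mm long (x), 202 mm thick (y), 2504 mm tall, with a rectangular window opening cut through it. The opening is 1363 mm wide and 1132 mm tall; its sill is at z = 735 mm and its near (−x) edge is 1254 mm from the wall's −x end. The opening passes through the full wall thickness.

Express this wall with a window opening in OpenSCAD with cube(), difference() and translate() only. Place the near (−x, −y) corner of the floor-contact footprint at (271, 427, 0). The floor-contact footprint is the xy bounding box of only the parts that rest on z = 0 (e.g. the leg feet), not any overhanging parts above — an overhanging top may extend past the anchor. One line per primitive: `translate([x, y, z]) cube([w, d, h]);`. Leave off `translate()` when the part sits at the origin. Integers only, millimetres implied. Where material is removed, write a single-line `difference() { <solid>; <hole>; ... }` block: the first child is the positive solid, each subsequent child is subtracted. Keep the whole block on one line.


difference() { translate([271, 427, 0]) cube([3130, 202, 2504]); translate([1525, 427, 735]) cube([1363, 202, 1132]); }


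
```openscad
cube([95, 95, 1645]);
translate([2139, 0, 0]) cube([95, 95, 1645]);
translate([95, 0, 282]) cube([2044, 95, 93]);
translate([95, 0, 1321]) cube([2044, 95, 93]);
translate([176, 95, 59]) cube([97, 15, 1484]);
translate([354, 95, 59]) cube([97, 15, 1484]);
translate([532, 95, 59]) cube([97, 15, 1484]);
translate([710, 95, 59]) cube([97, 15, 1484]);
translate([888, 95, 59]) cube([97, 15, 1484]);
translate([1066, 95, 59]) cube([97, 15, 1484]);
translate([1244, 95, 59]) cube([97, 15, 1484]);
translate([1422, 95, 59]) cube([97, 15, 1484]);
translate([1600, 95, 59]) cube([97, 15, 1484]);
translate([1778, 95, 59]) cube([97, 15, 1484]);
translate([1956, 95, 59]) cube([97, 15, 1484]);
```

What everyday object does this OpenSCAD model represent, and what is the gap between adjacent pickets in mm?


A fence section. The picket gap is 81 mm.

Two posts, two rails, 11 pickets — a fence section. Span 2044 mm holds 11 pickets of 97 mm with 12 equal gaps: ⌊(2044 − 11·97) / 12⌋ = 81 mm.


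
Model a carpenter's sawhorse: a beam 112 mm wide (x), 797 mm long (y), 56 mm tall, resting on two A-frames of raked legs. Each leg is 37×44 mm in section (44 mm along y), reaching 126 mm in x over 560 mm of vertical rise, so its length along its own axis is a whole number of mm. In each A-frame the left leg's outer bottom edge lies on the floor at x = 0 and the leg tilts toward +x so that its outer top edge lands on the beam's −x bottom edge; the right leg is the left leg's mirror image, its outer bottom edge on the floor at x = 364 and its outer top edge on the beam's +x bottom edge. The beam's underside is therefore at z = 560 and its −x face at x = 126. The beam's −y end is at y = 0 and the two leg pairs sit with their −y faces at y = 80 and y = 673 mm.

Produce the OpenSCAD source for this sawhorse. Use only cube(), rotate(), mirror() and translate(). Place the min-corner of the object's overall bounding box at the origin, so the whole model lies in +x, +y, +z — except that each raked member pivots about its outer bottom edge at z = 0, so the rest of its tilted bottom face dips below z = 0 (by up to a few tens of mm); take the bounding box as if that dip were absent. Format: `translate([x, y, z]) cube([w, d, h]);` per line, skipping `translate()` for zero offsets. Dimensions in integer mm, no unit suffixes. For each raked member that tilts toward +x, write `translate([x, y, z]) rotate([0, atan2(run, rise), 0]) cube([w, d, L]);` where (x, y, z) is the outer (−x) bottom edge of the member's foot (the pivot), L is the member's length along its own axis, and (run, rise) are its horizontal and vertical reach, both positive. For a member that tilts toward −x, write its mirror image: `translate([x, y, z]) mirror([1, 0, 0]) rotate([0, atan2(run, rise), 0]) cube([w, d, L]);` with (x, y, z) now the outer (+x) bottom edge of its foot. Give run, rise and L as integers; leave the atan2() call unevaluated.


translate([126, 0, 560]) cube([112, 797, 56]);
translate([0, 80, 0]) rotate([0, atan2(126, 560), 0]) cube([37, 44, 574]);
translate([364, 80, 0]) mirror([1, 0, 0]) rotate([0, atan2(126, 560), 0]) cube([37, 44, 574]);
translate([0, 673, 0]) rotate([0, atan2(126, 560), 0]) cube([37, 44, 574]);
translate([364, 673, 0]) mirror([1, 0, 0]) rotate([0, atan2(126, 560), 0]) cube([37, 44, 574]);


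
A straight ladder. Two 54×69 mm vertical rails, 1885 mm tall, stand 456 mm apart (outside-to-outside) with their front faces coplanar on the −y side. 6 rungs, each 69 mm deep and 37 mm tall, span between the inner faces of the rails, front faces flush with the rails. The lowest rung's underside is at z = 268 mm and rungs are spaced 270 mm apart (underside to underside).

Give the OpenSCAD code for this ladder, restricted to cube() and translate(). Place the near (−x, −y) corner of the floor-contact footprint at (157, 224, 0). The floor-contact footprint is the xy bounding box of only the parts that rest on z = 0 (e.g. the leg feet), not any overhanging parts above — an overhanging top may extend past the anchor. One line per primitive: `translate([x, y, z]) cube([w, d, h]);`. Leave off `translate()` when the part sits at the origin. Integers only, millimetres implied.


translate([157, 224, 0]) cube([54, 69, 1885]);
translate([559, 224, 0]) cube([54, 69, 1885]);
translate([211, 224, 268]) cube([348, 69, 37]);
translate([211, 224, 538]) cube([348, 69, 37]);
translate([211, 224, 808]) cube([348, 69, 37]);
translate([211, 224, 1078]) cube([348, 69, 37]);
translate([211, 224, 1348]) cube([348, 69, 37]);
translate([211, 224, 1618]) cube([348, 69, 37]);


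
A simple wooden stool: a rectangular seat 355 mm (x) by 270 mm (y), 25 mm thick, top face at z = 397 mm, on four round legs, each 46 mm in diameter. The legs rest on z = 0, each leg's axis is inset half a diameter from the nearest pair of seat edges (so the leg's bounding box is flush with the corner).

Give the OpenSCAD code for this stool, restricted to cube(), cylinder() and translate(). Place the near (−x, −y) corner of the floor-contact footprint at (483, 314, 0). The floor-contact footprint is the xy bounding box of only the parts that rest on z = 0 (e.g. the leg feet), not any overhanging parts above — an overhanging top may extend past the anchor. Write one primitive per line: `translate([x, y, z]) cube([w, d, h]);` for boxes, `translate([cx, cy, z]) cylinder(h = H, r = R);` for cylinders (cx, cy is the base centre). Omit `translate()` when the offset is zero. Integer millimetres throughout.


// leg_h = 397 - 25 = 372
translate([483, 314, 372]) cube([355, 270, 25]);
translate([506, 337, 0]) cylinder(h = 372, r = 23);
translate([815, 337, 0]) cylinder(h = 372, r = 23);
translate([506, 561, 0]) cylinder(h = 372, r = 23);
translate([815, 561, 0]) cylinder(h = 372, r = 23);


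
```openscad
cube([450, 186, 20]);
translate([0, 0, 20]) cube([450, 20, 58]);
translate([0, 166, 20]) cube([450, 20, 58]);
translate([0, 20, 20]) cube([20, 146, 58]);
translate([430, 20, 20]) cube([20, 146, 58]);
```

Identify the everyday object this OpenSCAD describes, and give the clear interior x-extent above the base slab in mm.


An open box. The internal width is 410 mm.

A 450×186 base slab with four walls standing on it — an open box. The base is 450 mm wide and the walls are 20 mm thick, so the internal width is 450 − 2 × 20 = 410 mm.


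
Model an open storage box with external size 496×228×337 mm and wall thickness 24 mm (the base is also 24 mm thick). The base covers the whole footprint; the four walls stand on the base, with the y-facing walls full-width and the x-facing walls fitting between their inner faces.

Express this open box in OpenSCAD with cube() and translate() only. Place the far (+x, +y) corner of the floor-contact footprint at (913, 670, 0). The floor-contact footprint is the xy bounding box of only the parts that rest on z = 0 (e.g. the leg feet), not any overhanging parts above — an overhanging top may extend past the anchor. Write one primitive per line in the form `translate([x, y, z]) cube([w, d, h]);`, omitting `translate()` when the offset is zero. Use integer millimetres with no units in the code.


translate([417, 442, 0]) cube([496, 228, 24]);
translate([417, 442, 24]) cube([496, 24, 313]);
translate([417, 646, 24]) cube([496, 24, 313]);
translate([417, 466, 24]) cube([24, 180, 313]);
translate([889, 466, 24]) cube([24, 180, 313]);


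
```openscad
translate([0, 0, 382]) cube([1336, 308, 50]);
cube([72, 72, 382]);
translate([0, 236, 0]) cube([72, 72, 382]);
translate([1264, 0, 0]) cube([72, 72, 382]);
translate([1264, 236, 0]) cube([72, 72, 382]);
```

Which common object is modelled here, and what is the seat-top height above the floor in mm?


A bench. The seat-top height is 432 mm.

A long slab on four corner posts — a bench. The slab sits at z = 382 with thickness 50, so the top is 382 + 50 = 432 mm.


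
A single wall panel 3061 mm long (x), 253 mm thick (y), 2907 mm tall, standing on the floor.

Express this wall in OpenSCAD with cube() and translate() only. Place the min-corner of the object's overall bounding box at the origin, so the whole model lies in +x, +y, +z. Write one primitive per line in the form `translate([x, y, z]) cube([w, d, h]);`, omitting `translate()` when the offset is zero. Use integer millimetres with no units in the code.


cube([3061, 253, 2907]);


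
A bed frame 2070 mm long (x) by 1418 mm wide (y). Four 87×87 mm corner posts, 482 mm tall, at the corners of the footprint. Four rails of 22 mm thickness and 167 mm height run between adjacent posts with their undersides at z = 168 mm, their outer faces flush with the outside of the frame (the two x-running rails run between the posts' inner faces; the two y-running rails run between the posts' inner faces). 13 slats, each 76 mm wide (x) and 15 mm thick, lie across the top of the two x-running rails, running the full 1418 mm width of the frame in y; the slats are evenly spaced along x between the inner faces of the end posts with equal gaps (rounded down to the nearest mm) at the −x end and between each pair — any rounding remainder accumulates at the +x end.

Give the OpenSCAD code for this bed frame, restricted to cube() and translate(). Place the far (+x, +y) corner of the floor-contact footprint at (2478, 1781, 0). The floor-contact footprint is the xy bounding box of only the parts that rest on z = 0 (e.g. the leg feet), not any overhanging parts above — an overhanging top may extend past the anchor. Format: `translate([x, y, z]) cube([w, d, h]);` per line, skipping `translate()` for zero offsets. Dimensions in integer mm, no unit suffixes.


translate([408, 363, 0]) cube([87, 87, 482]);
translate([408, 1694, 0]) cube([87, 87, 482]);
translate([2391, 363, 0]) cube([87, 87, 482]);
translate([2391, 1694, 0]) cube([87, 87, 482]);
translate([495, 363, 168]) cube([1896, 22, 167]);
translate([495, 1759, 168]) cube([1896, 22, 167]);
translate([408, 450, 168]) cube([22, 1244, 167]);
translate([2456, 450, 168]) cube([22, 1244, 167]);
translate([559, 363, 335]) cube([76, 1418, 15]);
translate([699, 363, 335]) cube([76, 1418, 15]);
translate([839, 363, 335]) cube([76, 1418, 15]);
translate([979, 363, 335]) cube([76, 1418, 15]);
translate([1119, 363, 335]) cube([76, 1418, 15]);
translate([1259, 363, 335]) cube([76, 1418, 15]);
translate([1399, 363, 335]) cube([76, 1418, 15]);
translate([1539, 363, 335]) cube([76, 1418, 15]);
translate([1679, 363, 335]) cube([76, 1418, 15]);
translate([1819, 363, 335]) cube([76, 1418, 15]);
translate([1959, 363, 335]) cube([76, 1418, 15]);
translate([2099, 363, 335]) cube([76, 1418, 15]);
translate([2239, 363, 335]) cube([76, 1418, 15]);


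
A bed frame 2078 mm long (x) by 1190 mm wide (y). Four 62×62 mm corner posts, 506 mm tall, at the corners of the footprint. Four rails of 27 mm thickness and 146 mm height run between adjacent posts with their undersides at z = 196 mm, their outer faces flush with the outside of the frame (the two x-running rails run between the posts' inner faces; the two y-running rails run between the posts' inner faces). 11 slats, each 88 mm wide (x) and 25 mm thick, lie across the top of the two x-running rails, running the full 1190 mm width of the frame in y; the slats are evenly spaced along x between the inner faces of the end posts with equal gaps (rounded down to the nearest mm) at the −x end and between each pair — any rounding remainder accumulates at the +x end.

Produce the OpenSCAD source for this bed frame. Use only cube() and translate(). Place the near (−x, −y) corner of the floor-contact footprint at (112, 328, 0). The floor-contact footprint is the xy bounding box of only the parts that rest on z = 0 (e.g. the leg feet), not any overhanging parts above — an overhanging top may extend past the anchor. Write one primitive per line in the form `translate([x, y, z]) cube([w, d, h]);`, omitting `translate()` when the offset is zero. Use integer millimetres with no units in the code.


// slat z = rail_z + rail_h = 196 + 146 = 342
// slat gap = ⌊(1954 − 11·88) / 12⌋ = 82
translate([112, 328, 0]) cube([62, 62, 506]);
translate([112, 1456, 0]) cube([62, 62, 506]);
translate([2128, 328, 0]) cube([62, 62, 506]);
translate([2128, 1456, 0]) cube([62, 62, 506]);
translate([174, 328, 196]) cube([1954, 27, 146]);
translate([174, 1491, 196]) cube([1954, 27, 146]);
translate([112, 390, 196]) cube([27, 1066, 146]);
translate([2163, 390, 196]) cube([27, 1066, 146]);
translate([256, 328, 342]) cube([88, 1190, 25]);
translate([426, 328, 342]) cube([88, 1190, 25]);
translate([596, 328, 342]) cube([88, 1190, 25]);
translate([766, 328, 342]) cube([88, 1190, 25]);
translate([936, 328, 342]) cube([88, 1190, 25]);
translate([1106, 328, 342]) cube([88, 1190, 25]);
translate([1276, 328, 342]) cube([88, 1190, 25]);
translate([1446, 328, 342]) cube([88, 1190, 25]);
translate([1616, 328, 342]) cube([88, 1190, 25]);
translate([1786, 328, 342]) cube([88, 1190, 25]);
translate([1956, 328, 342]) cube([88, 1190, 25]);


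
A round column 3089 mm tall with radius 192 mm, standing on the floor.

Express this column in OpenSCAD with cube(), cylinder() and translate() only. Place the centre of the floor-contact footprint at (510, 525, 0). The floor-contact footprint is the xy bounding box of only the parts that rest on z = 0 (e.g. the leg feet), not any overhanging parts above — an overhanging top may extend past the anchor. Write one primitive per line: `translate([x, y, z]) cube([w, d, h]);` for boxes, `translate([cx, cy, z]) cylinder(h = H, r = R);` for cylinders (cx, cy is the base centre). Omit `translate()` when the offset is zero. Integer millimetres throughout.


translate([510, 525, 0]) cylinder(h = 3089, r = 192);


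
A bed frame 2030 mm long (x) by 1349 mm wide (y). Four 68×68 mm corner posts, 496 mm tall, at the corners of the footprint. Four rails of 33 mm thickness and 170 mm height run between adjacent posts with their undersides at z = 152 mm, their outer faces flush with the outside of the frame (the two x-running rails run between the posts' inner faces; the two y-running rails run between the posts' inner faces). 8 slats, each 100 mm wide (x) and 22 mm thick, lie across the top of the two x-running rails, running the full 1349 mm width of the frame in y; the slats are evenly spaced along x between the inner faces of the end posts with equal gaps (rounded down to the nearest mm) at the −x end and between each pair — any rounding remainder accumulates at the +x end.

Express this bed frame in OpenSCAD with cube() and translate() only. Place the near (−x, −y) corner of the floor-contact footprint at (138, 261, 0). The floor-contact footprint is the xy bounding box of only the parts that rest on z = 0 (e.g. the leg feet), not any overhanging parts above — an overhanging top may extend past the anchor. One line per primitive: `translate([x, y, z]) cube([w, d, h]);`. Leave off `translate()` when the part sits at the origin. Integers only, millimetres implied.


// slat z = rail_z + rail_h = 152 + 170 = 322
// slat gap = ⌊(1894 − 8·100) / 9⌋ = 121
translate([138, 261, 0]) cube([68, 68, 496]);
translate([138, 1542, 0]) cube([68, 68, 496]);
translate([2100, 261, 0]) cube([68, 68, 496]);
translate([2100, 1542, 0]) cube([68, 68, 496]);
translate([206, 261, 152]) cube([1894, 33, 170]);
translate([206, 1577, 152]) cube([1894, 33, 170]);
translate([138, 329, 152]) cube([33, 1213, 170]);
translate([2135, 329, 152]) cube([33, 1213, 170]);
translate([327, 261, 322]) cube([100, 1349, 22]);
translate([548, 261, 322]) cube([100, 1349, 22]);
translate([769, 261, 322]) cube([100, 1349, 22]);
translate([990, 261, 322]) cube([100, 1349, 22]);
translate([1211, 261, 322]) cube([100, 1349, 22]);
translate([1432, 261, 322]) cube([100, 1349, 22]);
translate([1653, 261, 322]) cube([100, 1349, 22]);
translate([1874, 261, 322]) cube([100, 1349, 22]);


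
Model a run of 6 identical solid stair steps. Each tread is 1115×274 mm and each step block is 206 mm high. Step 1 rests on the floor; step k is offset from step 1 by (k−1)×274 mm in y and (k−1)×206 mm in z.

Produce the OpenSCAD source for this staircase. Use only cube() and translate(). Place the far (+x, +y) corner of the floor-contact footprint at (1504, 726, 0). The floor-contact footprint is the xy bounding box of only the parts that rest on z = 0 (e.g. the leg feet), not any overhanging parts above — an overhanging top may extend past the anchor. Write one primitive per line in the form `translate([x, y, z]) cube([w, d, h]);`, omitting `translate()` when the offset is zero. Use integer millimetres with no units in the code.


translate([389, 452, 0]) cube([1115, 274, 206]);
translate([389, 726, 206]) cube([1115, 274, 206]);
translate([389, 1000, 412]) cube([1115, 274, 206]);
translate([389, 1274, 618]) cube([1115, 274, 206]);
translate([389, 1548, 824]) cube([1115, 274, 206]);
translate([389, 1822, 1030]) cube([1115, 274, 206]);


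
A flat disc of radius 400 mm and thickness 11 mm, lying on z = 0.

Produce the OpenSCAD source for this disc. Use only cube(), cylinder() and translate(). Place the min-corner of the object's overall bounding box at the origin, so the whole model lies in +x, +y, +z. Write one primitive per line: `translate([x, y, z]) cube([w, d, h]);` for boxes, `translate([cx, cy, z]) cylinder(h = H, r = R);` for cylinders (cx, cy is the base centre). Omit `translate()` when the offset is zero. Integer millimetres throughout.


translate([400, 400, 0]) cylinder(h = 11, r = 400);


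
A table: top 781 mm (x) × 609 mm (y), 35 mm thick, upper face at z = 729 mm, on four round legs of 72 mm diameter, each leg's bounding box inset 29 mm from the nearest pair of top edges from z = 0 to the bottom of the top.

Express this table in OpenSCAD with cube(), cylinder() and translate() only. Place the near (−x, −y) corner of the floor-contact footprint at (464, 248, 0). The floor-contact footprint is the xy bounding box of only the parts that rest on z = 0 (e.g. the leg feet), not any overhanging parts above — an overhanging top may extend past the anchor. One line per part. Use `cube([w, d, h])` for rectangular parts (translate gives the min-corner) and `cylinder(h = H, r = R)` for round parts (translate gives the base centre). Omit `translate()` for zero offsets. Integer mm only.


translate([435, 219, 694]) cube([781, 609, 35]);
translate([500, 284, 0]) cylinder(h = 694, r = 36);
translate([1151, 284, 0]) cylinder(h = 694, r = 36);
translate([500, 763, 0]) cylinder(h = 694, r = 36);
translate([1151, 763, 0]) cylinder(h = 694, r = 36);


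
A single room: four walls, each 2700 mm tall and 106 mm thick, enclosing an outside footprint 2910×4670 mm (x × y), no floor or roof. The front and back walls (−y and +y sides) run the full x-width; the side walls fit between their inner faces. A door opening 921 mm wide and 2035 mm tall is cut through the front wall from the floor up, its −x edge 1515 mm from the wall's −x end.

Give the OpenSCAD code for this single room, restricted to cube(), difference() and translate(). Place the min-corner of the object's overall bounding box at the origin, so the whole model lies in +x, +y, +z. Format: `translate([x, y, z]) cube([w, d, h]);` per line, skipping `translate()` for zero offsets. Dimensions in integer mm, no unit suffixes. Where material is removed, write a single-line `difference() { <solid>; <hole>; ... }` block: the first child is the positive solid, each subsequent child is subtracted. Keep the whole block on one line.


difference() { cube([2910, 106, 2700]); translate([1515, 0, 0]) cube([921, 106, 2035]); }
translate([0, 4564, 0]) cube([2910, 106, 2700]);
translate([0, 106, 0]) cube([106, 4458, 2700]);
translate([2804, 106, 0]) cube([106, 4458, 2700]);


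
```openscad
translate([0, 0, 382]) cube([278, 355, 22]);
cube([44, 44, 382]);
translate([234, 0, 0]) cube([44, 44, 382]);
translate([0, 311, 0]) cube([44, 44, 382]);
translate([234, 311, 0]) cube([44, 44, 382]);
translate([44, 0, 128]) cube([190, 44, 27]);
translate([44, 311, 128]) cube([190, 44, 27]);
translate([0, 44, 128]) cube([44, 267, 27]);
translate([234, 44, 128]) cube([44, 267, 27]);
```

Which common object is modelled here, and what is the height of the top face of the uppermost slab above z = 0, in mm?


A stool. The seat height is 404 mm.

A 278×355×22 slab at z = 382 on four corner posts — a stool. The seat top is 382 + 22 = 404 mm.


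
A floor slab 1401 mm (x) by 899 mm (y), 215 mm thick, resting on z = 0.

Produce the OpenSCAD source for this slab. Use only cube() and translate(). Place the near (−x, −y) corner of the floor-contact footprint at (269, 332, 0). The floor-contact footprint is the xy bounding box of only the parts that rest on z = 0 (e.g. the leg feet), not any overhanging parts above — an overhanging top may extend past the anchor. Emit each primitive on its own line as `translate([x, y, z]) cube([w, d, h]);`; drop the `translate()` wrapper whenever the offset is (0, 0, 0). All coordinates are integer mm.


translate([269, 332, 0]) cube([1401, 899, 215]);


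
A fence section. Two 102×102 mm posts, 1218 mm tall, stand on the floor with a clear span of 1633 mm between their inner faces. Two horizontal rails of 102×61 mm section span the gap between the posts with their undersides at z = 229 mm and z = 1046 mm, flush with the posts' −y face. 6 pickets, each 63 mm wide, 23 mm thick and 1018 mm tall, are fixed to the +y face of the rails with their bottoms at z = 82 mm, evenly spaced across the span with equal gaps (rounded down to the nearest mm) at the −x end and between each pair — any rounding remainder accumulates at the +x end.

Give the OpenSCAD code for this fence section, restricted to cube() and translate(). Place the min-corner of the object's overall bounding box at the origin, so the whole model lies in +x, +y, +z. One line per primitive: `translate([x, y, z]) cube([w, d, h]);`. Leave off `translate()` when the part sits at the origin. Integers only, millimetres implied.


cube([102, 102, 1218]);
translate([1735, 0, 0]) cube([102, 102, 1218]);
translate([102, 0, 229]) cube([1633, 102, 61]);
translate([102, 0, 1046]) cube([1633, 102, 61]);
translate([281, 102, 82]) cube([63, 23, 1018]);
translate([523, 102, 82]) cube([63, 23, 1018]);
translate([765, 102, 82]) cube([63, 23, 1018]);
translate([1007, 102, 82]) cube([63, 23, 1018]);
translate([1249, 102, 82]) cube([63, 23, 1018]);
translate([1491, 102, 82]) cube([63, 23, 1018]);


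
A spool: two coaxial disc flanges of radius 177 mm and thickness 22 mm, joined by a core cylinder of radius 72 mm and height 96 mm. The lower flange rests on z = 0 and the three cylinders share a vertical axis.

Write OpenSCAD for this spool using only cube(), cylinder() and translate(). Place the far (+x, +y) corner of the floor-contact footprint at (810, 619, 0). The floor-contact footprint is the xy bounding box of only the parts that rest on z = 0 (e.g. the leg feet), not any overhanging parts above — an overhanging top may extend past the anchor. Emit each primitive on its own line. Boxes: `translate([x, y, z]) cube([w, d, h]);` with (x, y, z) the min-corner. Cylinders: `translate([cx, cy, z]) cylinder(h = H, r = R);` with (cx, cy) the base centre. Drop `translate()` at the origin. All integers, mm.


translate([633, 442, 0]) cylinder(h = 22, r = 177);
translate([633, 442, 22]) cylinder(h = 96, r = 72);
translate([633, 442, 118]) cylinder(h = 22, r = 177);


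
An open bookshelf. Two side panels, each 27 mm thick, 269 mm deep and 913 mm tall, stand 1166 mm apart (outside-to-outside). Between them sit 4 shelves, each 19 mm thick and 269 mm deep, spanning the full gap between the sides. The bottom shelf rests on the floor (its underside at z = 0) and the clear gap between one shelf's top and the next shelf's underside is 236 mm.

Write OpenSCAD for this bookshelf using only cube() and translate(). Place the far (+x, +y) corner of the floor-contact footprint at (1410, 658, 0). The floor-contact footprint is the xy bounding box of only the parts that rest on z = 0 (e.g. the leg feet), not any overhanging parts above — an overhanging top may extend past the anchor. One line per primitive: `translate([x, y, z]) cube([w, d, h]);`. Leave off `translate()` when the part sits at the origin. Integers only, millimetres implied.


translate([244, 389, 0]) cube([27, 269, 913]);
translate([1383, 389, 0]) cube([27, 269, 913]);
translate([271, 389, 0]) cube([1112, 269, 19]);
translate([271, 389, 255]) cube([1112, 269, 19]);
translate([271, 389, 510]) cube([1112, 269, 19]);
translate([271, 389, 765]) cube([1112, 269, 19]);


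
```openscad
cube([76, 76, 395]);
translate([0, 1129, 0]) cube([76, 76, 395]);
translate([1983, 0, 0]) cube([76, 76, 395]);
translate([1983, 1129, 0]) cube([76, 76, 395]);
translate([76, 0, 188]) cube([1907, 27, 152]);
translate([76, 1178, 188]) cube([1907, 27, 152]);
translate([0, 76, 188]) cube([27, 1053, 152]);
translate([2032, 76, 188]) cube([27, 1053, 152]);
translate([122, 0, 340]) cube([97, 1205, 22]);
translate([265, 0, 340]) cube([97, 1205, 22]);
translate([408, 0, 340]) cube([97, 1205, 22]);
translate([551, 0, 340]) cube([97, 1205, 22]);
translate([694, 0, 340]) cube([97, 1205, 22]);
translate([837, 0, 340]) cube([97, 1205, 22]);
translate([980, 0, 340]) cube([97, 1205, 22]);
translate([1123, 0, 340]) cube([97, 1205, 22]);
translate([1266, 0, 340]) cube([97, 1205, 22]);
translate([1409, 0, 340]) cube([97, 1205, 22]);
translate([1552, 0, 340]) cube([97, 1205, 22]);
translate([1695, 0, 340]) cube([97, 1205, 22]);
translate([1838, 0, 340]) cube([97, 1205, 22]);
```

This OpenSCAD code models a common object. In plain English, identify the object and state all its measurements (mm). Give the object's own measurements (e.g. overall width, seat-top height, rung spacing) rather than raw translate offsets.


A bed frame 2059 mm long (x) by 1205 mm wide (y). Four 76×76 mm corner posts, 395 mm tall, at the corners of the footprint. Four rails of 27 mm thickness and 152 mm height run between adjacent posts with their undersides at z = 188 mm, their outer faces flush with the outside of the frame (the two x-running rails run between the posts' inner faces; the two y-running rails run between the posts' inner faces). 13 slats, each 97 mm wide (x) and 22 mm thick, lie across the top of the two x-running rails, running the full 1205 mm width of the frame in y; along x they sit between the end posts with a 46 mm gap after the −x posts and between neighbouring slats, leaving 48 mm before the +x posts.


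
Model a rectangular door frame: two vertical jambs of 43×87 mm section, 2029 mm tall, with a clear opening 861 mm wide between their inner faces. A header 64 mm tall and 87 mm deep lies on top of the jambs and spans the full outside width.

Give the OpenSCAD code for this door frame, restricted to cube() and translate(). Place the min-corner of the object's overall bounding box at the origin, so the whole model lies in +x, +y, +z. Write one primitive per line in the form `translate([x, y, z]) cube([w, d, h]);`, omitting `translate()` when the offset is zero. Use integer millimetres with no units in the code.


cube([43, 87, 2029]);
translate([904, 0, 0]) cube([43, 87, 2029]);
translate([0, 0, 2029]) cube([947, 87, 64]);


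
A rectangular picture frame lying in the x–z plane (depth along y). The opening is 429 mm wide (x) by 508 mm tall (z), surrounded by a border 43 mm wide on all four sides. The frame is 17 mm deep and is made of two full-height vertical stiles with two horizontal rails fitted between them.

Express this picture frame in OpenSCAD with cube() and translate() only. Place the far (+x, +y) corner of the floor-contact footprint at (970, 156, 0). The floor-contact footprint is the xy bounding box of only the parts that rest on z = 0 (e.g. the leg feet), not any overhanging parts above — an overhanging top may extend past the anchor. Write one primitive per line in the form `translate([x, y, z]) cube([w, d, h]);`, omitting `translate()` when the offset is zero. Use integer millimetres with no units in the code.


translate([455, 139, 0]) cube([43, 17, 594]);
translate([927, 139, 0]) cube([43, 17, 594]);
translate([498, 139, 0]) cube([429, 17, 43]);
translate([498, 139, 551]) cube([429, 17, 43]);


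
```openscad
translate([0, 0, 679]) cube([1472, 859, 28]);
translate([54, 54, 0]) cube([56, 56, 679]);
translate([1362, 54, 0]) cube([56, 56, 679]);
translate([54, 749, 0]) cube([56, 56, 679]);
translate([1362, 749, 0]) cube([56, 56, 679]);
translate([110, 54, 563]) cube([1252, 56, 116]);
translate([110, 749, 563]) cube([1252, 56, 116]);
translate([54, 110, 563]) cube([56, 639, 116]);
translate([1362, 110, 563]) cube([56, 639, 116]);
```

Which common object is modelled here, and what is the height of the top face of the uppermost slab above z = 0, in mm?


A table. The table height is 707 mm.

A 1472×859×28 slab sits at z = 679 on four 56 mm square posts — a table. The top surface is at 679 + 28 = 707 mm.


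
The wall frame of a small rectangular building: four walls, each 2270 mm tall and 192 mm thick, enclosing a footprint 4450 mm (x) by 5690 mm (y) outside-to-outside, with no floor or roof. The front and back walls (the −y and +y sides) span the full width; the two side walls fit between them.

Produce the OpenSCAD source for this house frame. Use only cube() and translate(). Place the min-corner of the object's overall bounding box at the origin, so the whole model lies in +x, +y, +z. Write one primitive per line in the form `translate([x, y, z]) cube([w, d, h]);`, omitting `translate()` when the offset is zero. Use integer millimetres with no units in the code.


cube([4450, 192, 2270]);
translate([0, 5498, 0]) cube([4450, 192, 2270]);
translate([0, 192, 0]) cube([192, 5306, 2270]);
translate([4258, 192, 0]) cube([192, 5306, 2270]);


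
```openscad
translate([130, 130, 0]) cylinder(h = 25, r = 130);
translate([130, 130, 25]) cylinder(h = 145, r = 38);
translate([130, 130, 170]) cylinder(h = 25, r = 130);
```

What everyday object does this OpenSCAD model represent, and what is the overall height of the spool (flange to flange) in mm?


A spool. The overall height is 195 mm.

Three coaxial cylinders, large–small–large — a spool. Two 25 mm flanges and a 145 mm core give 25 + 145 + 25 = 195 mm.


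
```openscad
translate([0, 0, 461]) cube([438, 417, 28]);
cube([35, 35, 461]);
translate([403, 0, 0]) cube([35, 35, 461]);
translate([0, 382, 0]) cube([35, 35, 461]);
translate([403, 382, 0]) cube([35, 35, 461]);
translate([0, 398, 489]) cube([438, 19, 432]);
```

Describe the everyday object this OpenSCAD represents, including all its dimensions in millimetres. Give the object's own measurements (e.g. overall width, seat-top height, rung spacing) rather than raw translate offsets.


A chair. The seat is a 438×417×28 mm slab with its top at z = 489 mm, on four 35×35 mm corner legs (flush with the seat edges, standing on z = 0). A flat backrest 19 mm thick, 432 mm tall, spans the full seat width and rises from the seat top along its +y edge, rear face flush with the rear of the seat.


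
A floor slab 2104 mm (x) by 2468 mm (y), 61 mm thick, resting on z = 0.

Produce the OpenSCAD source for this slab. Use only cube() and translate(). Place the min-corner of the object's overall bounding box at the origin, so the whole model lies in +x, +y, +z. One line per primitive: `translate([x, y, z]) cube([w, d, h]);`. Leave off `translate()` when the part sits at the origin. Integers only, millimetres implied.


cube([2104, 2468, 61]);


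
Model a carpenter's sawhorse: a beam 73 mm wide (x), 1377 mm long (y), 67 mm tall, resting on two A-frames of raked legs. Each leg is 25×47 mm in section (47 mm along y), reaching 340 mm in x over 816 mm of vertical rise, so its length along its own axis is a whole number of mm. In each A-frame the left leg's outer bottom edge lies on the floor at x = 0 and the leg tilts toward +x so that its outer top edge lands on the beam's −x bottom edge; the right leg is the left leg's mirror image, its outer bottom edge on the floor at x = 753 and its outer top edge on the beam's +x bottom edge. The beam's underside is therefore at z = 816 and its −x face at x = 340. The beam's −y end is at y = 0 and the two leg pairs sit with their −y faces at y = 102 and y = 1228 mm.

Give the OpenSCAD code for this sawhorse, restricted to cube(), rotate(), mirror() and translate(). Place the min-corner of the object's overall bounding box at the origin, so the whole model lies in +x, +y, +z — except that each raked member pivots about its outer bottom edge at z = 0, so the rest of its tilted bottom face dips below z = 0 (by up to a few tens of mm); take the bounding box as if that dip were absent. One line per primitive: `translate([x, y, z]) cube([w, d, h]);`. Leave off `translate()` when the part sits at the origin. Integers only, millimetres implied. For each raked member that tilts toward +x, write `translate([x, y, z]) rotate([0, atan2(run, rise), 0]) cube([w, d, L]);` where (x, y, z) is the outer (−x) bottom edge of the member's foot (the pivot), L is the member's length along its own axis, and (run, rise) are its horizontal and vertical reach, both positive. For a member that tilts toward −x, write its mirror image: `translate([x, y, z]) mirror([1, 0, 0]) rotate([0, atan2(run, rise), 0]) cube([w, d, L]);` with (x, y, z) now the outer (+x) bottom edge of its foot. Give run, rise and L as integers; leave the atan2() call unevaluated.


translate([340, 0, 816]) cube([73, 1377, 67]);
translate([0, 102, 0]) rotate([0, atan2(340, 816), 0]) cube([25, 47, 884]);
translate([753, 102, 0]) mirror([1, 0, 0]) rotate([0, atan2(340, 816), 0]) cube([25, 47, 884]);
translate([0, 1228, 0]) rotate([0, atan2(340, 816), 0]) cube([25, 47, 884]);
translate([753, 1228, 0]) mirror([1, 0, 0]) rotate([0, atan2(340, 816), 0]) cube([25, 47, 884]);
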